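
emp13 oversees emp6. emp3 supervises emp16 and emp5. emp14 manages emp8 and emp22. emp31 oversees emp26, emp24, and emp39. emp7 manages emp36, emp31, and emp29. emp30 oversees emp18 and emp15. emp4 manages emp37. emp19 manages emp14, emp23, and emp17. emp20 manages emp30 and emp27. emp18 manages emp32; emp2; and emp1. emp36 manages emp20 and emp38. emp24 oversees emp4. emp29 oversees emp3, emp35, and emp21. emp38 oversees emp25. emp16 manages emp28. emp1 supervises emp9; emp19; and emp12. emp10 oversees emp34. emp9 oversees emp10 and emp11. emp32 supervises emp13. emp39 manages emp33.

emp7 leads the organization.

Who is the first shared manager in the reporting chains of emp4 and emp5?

emp4's chain of managers is emp24, emp31, emp7. emp5's chain of managers is emp3, emp29, emp7. The first manager that appears in both chains is emp7.

emp7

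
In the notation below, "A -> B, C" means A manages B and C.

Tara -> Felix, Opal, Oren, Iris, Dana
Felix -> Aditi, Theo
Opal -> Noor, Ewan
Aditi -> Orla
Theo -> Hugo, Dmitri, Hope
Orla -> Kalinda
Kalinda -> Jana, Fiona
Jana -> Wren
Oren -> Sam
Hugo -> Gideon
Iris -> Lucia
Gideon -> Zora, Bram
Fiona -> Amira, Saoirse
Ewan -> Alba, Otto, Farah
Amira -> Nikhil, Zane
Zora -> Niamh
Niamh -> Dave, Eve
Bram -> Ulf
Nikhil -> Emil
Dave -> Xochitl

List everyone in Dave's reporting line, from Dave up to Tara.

Dave reports to Niamh. Niamh reports to Zora. Zora reports to Gideon. Gideon reports to Hugo. Hugo reports to Theo. Theo reports to Felix. Felix reports to Tara. Tara is at the top.

Dave -> Niamh -> Zora -> Gideon -> Hugo -> Theo -> Felix -> Tara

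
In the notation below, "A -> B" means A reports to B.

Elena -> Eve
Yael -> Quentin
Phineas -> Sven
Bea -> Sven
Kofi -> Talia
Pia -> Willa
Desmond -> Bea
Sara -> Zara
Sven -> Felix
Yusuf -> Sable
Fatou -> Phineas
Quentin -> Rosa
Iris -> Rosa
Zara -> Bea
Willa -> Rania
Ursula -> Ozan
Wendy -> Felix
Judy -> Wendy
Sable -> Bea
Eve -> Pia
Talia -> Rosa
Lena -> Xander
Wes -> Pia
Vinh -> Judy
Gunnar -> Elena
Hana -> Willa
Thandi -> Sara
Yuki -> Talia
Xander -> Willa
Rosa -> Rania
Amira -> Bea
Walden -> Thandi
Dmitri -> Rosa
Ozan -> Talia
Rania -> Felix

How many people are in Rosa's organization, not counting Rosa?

Rosa directly manages Dmitri, Quentin, Talia, Iris. Dmitri has no reports. Under Quentin: Yael (1). Under Talia: Yuki, Kofi, Ozan, Ursula (4). Iris has no reports. So Rosa's organization is 4 direct reports plus everyone under them: 1 + 2 + 5 + 1 = 9.

9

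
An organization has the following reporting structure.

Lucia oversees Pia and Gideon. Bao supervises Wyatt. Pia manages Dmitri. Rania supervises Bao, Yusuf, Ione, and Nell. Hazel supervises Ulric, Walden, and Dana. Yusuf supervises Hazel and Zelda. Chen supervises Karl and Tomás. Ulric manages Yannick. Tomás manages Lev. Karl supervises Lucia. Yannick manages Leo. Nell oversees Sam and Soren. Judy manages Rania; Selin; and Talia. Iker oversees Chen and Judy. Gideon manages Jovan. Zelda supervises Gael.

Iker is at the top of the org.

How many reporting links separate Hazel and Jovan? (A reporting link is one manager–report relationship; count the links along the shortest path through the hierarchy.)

9

Hazel is 4 levels below Iker, and Jovan is 5 levels below Iker (their lowest common manager). The shortest path runs up from Hazel to Iker and back down to Jovan: 4 + 5 = 9 links.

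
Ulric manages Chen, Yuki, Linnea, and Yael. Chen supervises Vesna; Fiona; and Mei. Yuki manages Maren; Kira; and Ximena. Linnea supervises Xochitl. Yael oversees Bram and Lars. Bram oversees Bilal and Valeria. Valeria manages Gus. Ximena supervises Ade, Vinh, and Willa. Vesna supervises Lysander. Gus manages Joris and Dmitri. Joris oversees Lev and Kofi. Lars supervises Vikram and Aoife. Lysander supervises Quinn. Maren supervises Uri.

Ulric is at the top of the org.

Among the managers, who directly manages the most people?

Ulric

Direct-report counts: Ulric has 4; Yael has 2; Lars has 2; Bram has 2; Valeria has 1; Gus has 2; Joris has 2; Linnea has 1; Yuki has 3; Maren has 1; Ximena has 3; Chen has 3; Vesna has 1; Lysander has 1. The largest is 4, held by Ulric.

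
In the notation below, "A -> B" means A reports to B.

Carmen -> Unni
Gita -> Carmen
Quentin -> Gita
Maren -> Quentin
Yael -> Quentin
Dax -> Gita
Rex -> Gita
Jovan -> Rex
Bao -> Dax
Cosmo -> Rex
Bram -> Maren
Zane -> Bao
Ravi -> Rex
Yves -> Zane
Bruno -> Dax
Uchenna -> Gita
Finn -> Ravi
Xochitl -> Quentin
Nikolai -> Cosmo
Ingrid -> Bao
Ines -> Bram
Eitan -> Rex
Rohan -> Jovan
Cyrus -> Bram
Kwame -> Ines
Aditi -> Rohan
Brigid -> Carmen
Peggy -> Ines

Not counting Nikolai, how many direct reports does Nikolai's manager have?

0

Nikolai reports to Cosmo, and Cosmo has no other direct reports. Nikolai has 0 peers.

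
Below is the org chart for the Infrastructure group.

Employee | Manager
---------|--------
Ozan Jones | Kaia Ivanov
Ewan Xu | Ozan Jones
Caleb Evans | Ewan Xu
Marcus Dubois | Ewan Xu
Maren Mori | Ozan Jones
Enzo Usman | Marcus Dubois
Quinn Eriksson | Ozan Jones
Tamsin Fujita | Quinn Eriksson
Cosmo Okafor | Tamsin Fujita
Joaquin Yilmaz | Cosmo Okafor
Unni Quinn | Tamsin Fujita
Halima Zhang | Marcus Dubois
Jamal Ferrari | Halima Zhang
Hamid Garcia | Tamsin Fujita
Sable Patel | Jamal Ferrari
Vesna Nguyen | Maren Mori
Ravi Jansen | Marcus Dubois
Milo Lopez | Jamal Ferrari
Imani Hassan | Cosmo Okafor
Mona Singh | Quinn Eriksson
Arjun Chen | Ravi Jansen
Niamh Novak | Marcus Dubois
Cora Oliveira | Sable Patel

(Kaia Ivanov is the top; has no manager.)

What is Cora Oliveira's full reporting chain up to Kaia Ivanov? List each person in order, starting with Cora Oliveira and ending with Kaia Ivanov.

Cora Oliveira -> Sable Patel -> Jamal Ferrari -> Halima Zhang -> Marcus Dubois -> Ewan Xu -> Ozan Jones -> Kaia Ivanov

Cora Oliveira reports to Sable Patel. Sable Patel reports to Jamal Ferrari. Jamal Ferrari reports to Halima Zhang. Halima Zhang reports to Marcus Dubois. Marcus Dubois reports to Ewan Xu. Ewan Xu reports to Ozan Jones. Ozan Jones reports to Kaia Ivanov. Kaia Ivanov is at the top.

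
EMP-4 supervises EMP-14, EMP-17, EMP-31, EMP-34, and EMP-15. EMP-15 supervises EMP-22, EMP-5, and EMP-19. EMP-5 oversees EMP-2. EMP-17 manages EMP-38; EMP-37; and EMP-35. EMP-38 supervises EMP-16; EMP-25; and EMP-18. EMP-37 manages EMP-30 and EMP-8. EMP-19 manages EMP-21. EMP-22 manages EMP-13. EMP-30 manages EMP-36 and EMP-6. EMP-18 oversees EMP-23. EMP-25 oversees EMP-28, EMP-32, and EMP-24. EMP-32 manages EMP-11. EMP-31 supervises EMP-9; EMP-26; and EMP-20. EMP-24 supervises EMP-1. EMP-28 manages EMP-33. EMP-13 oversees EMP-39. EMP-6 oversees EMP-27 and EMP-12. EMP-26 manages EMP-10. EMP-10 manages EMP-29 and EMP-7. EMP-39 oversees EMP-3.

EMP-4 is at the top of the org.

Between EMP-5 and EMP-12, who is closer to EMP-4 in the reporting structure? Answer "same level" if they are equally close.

EMP-5 is 2 levels below EMP-4; EMP-12 is 5. EMP-5 is higher.

EMP-5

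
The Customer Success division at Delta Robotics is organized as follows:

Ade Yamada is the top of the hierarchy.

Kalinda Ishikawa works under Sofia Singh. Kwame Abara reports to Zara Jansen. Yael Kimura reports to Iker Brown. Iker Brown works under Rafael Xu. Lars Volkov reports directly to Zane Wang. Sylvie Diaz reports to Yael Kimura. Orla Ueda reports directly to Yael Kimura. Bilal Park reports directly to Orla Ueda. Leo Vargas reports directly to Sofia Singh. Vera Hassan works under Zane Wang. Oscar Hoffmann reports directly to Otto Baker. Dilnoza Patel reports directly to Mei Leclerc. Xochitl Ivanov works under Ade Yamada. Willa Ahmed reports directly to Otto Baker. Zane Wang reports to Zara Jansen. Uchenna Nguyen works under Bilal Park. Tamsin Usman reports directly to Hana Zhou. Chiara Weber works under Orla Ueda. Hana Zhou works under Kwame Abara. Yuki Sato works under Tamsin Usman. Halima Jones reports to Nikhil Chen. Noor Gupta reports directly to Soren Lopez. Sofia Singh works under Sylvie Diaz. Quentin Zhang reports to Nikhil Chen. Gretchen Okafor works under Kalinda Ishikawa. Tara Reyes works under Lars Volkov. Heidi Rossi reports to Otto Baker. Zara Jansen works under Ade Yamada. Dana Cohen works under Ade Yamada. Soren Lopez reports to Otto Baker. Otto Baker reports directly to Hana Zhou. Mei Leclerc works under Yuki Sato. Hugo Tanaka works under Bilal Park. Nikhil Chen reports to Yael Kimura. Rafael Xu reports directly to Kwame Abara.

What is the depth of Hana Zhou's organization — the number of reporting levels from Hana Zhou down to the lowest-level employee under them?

4

The longest chain under Hana Zhou runs Hana Zhou → Tamsin Usman → Yuki Sato → Mei Leclerc → Dilnoza Patel, which is 4 levels below Hana Zhou.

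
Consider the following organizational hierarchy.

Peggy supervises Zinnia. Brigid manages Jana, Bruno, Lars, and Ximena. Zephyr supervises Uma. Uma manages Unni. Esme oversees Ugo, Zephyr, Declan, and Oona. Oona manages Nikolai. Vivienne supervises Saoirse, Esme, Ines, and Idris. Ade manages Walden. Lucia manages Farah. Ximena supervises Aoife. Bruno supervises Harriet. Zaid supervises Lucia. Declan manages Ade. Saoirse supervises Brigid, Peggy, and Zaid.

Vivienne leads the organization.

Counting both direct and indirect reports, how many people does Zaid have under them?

Zaid directly manages Lucia. Under Lucia: Farah (1). That's 2 in total.

2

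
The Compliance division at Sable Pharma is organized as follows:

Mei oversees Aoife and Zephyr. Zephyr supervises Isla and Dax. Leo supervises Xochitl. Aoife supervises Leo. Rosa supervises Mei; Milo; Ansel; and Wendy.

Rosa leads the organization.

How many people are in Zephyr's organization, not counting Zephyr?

Zephyr directly manages Isla, Dax. Isla has no reports. Dax has no reports. So Zephyr's organization is 2 direct reports plus everyone under them: 1 + 1 = 2.

2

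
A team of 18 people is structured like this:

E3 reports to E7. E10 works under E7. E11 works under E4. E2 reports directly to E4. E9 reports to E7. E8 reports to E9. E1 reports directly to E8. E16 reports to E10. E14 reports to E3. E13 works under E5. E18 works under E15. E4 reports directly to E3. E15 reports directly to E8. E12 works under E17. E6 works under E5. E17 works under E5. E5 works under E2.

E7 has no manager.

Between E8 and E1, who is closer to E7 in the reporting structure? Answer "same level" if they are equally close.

E8

E8 is 2 levels below E7; E1 is 3. E8 is higher.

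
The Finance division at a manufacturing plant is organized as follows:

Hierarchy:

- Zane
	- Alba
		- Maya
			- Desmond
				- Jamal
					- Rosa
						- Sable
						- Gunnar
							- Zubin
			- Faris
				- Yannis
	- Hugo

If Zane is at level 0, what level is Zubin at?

Chain from Zubin up to Zane: Zubin → Gunnar → Rosa → Jamal → Desmond → Maya → Alba → Zane. That is 7 steps up, so Zubin is 7 levels below Zane.

7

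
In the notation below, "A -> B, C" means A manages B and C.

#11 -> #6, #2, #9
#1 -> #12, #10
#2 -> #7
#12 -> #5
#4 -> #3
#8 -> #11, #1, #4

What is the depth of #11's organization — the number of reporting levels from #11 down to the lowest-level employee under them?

The longest chain under #11 runs #11 → #2 → #7, which is 2 levels below #11.

2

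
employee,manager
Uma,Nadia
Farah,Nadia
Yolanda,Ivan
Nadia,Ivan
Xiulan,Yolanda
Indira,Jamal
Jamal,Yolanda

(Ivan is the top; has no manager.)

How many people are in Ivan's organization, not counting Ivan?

7

Ivan directly manages Nadia, Yolanda. Under Nadia: Farah, Uma (2). Under Yolanda: Xiulan, Jamal, Indira (3). So Ivan's organization is 2 direct reports plus everyone under them: 3 + 4 = 7.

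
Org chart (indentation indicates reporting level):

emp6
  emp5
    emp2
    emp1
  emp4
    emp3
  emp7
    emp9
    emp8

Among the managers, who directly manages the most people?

emp6

Direct-report counts: emp6 has 3; emp7 has 2; emp4 has 1; emp5 has 2. The largest is 3, held by emp6.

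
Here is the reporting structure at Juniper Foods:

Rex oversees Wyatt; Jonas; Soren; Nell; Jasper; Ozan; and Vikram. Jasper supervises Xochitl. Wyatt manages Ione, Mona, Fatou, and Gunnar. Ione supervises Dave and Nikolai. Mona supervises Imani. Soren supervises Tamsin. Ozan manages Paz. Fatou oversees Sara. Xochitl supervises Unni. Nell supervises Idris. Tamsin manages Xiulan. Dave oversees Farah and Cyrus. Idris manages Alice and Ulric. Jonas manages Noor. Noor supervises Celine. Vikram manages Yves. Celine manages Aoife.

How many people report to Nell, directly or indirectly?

3

Nell directly manages Idris. Under Idris: Ulric, Alice (2). That's 3 in total.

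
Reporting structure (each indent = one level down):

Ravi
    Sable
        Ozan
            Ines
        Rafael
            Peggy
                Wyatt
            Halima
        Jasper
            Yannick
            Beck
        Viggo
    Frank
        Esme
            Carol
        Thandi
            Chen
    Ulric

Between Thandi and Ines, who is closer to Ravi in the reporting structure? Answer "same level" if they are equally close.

Thandi

Thandi is 2 levels below Ravi; Ines is 3. Thandi is higher.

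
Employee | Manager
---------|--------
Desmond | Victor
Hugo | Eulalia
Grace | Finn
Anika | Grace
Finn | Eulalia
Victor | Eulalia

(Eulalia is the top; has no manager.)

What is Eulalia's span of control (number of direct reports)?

3

Eulalia directly manages Finn, Hugo, Victor. That is 3 direct reports.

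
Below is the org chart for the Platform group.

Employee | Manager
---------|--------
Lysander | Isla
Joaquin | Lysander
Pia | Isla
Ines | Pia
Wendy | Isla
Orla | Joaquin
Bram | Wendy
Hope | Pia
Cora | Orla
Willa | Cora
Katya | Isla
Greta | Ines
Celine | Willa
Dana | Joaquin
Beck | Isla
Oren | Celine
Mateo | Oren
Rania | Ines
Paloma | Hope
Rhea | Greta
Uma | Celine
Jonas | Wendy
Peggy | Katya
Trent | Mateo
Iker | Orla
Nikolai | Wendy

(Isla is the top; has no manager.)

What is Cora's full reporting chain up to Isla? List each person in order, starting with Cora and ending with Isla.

Cora -> Orla -> Joaquin -> Lysander -> Isla

Cora reports to Orla. Orla reports to Joaquin. Joaquin reports to Lysander. Lysander reports to Isla. Isla is at the top.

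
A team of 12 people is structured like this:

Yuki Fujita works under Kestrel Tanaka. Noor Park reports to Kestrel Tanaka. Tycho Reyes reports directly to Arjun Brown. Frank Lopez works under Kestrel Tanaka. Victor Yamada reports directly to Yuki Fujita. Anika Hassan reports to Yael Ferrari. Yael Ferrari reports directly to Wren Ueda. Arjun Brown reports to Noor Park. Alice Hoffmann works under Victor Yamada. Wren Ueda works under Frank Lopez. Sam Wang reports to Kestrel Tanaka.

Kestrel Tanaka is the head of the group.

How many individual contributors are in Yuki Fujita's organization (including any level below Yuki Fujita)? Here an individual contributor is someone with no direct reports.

1

The only person in Yuki Fujita's organization with no one reporting to them is Alice Hoffmann. That is 1.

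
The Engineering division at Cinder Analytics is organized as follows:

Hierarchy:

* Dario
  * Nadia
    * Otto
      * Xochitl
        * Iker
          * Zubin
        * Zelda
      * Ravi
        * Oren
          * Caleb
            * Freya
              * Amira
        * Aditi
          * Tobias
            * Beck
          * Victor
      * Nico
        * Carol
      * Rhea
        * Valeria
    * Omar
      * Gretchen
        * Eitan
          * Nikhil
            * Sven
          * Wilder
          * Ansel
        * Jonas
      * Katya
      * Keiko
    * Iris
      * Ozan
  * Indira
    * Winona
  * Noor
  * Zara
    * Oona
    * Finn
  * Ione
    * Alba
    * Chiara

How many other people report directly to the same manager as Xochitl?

Xochitl reports to Otto. Otto's other direct reports are Ravi, Nico, Rhea — 3 peers.

3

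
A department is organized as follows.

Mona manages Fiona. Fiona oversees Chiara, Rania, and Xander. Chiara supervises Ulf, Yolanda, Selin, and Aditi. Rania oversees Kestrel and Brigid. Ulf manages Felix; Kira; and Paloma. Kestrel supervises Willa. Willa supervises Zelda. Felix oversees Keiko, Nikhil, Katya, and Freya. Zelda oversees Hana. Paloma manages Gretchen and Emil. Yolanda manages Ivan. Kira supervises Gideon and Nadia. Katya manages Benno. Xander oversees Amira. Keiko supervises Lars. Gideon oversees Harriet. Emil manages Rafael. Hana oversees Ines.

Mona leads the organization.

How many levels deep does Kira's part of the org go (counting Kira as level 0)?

2

The longest chain under Kira runs Kira → Gideon → Harriet, which is 2 levels below Kira.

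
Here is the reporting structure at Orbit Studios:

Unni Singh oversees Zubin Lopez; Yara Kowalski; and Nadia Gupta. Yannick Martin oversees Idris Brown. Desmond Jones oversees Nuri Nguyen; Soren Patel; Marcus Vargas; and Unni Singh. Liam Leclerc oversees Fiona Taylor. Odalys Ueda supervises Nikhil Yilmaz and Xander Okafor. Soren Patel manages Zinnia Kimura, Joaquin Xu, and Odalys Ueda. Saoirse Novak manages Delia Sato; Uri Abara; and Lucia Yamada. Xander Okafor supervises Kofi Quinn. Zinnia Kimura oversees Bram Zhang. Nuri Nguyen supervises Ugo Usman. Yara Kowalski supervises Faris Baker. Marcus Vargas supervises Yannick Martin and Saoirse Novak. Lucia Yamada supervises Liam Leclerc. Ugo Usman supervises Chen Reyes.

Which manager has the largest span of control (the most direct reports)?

Desmond Jones

Direct-report counts: Desmond Jones has 4; Unni Singh has 3; Yara Kowalski has 1; Marcus Vargas has 2; Saoirse Novak has 3; Lucia Yamada has 1; Liam Leclerc has 1; Yannick Martin has 1; Soren Patel has 3; Odalys Ueda has 2; Xander Okafor has 1; Zinnia Kimura has 1; Nuri Nguyen has 1; Ugo Usman has 1. The largest is 4, held by Desmond Jones.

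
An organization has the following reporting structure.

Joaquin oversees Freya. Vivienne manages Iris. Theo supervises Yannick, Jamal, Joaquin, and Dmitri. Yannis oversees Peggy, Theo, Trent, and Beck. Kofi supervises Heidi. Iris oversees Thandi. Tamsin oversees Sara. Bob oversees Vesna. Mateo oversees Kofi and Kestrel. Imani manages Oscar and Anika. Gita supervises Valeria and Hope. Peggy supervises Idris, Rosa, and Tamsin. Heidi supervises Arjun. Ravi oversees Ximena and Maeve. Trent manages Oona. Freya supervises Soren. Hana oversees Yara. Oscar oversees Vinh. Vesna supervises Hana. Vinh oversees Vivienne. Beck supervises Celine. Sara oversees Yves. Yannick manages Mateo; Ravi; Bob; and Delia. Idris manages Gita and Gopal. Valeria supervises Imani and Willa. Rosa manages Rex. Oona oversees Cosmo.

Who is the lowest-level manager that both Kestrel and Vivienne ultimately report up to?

Yannis

Kestrel's chain of managers is Mateo, Yannick, Theo, Yannis. Vivienne's chain of managers is Vinh, Oscar, Imani, Valeria, Gita, Idris, Peggy, Yannis. The first manager that appears in both chains is Yannis.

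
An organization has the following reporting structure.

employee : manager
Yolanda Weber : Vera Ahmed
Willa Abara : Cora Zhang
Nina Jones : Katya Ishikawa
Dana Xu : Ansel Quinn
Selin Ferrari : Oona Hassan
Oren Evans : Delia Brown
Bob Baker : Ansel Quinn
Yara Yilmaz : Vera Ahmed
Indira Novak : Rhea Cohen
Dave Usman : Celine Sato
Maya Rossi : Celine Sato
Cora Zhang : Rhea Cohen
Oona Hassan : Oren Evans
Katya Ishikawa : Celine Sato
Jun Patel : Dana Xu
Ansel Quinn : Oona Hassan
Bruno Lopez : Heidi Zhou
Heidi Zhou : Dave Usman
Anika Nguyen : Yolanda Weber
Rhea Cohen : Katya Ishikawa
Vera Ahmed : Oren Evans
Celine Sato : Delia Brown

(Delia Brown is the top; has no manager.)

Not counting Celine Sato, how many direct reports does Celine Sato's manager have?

1

Celine Sato reports to Delia Brown. Delia Brown's other direct reports are Oren Evans — 1 peer.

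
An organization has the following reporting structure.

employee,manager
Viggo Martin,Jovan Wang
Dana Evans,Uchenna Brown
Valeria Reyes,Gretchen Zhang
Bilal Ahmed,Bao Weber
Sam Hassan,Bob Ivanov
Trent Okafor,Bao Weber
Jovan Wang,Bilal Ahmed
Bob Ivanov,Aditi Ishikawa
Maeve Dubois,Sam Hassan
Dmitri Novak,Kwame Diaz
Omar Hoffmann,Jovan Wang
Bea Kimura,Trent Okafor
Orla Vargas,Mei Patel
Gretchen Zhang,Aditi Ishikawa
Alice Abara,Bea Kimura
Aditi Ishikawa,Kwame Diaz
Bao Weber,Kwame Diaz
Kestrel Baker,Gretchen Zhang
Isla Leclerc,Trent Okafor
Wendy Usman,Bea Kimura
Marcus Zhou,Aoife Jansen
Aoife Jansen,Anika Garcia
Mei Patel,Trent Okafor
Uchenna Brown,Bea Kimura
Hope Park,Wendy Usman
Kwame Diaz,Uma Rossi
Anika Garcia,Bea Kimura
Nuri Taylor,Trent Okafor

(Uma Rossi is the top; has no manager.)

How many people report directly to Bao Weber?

Bao Weber directly manages Trent Okafor, Bilal Ahmed. That is 2 direct reports.

2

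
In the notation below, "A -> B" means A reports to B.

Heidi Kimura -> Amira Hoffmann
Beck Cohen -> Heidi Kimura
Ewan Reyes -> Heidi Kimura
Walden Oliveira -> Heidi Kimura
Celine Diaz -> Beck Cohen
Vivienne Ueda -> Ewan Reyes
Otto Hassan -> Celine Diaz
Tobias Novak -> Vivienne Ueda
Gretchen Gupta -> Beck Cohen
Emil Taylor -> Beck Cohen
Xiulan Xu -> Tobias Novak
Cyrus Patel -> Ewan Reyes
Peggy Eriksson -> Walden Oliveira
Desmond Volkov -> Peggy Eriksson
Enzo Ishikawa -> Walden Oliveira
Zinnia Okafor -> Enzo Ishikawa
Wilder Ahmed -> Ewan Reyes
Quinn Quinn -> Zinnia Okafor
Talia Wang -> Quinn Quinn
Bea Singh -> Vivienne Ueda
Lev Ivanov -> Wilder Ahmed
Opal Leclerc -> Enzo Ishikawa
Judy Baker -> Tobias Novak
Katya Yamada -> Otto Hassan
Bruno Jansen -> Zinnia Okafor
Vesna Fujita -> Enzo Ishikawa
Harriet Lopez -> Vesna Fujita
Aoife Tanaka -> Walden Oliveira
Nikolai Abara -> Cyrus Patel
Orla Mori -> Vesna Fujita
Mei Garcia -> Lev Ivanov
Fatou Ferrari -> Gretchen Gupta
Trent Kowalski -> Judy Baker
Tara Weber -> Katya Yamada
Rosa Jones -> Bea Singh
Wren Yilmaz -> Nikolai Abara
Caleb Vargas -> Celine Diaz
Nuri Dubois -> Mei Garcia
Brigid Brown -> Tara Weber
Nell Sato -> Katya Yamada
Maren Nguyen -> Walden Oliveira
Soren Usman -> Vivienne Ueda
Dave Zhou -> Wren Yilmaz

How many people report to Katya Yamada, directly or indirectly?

Katya Yamada directly manages Tara Weber, Nell Sato. Under Tara Weber: Brigid Brown (1). Nell Sato has no reports. So Katya Yamada's organization is 2 direct reports plus everyone under them: 2 + 1 = 3.

3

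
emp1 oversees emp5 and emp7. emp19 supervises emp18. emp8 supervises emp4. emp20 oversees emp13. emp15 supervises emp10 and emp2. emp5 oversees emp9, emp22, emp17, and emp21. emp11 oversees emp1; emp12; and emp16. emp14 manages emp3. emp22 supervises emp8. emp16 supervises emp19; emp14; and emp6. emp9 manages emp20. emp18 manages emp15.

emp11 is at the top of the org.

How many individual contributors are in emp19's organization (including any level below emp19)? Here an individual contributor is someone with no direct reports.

The people in emp19's organization with no one reporting to them are emp2, emp10. That is 2.

2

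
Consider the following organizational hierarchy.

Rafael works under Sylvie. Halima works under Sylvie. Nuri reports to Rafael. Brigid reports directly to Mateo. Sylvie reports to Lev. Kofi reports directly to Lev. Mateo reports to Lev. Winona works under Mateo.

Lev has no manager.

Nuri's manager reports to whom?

Sylvie

Nuri reports to Rafael, and Rafael reports to Sylvie. So Nuri's skip-level manager is Sylvie.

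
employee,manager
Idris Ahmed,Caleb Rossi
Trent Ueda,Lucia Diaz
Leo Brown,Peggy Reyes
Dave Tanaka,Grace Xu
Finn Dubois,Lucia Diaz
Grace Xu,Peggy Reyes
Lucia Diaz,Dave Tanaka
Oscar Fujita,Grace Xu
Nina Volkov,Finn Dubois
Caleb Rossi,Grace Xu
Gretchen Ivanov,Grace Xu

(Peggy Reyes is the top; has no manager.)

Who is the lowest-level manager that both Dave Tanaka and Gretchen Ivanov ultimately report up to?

Dave Tanaka's chain of managers is Grace Xu, Peggy Reyes. Gretchen Ivanov's chain of managers is Grace Xu, Peggy Reyes. The first manager that appears in both chains is Grace Xu.

Grace Xu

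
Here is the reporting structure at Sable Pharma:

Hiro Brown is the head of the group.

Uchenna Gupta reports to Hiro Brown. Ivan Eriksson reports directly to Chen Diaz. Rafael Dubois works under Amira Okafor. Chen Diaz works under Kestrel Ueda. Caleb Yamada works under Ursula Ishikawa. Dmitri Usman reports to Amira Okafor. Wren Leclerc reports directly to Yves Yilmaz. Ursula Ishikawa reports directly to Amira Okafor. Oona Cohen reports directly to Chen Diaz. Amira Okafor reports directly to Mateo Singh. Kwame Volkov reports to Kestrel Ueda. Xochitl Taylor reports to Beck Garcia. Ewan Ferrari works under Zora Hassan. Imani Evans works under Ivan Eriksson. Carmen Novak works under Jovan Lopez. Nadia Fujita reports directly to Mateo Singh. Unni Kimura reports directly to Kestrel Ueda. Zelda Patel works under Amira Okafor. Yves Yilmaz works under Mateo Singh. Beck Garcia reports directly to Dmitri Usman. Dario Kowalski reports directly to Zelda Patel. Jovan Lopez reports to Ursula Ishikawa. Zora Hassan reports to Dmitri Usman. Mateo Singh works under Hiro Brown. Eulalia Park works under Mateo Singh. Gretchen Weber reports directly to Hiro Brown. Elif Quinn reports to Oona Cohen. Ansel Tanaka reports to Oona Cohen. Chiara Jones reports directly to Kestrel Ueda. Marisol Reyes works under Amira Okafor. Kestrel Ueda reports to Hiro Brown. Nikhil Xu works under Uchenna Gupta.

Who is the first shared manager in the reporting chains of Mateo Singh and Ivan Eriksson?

Mateo Singh's chain of managers is Hiro Brown. Ivan Eriksson's chain of managers is Chen Diaz, Kestrel Ueda, Hiro Brown. The first manager that appears in both chains is Hiro Brown.

Hiro Brown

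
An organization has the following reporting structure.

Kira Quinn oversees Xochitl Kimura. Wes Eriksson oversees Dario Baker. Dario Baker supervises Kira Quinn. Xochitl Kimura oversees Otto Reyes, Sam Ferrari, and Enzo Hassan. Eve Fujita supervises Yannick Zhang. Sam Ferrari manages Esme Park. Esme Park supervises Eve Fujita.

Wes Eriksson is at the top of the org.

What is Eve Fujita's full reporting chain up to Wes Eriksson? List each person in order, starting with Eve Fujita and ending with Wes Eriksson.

Eve Fujita reports to Esme Park. Esme Park reports to Sam Ferrari. Sam Ferrari reports to Xochitl Kimura. Xochitl Kimura reports to Kira Quinn. Kira Quinn reports to Dario Baker. Dario Baker reports to Wes Eriksson. Wes Eriksson is at the top.

Eve Fujita -> Esme Park -> Sam Ferrari -> Xochitl Kimura -> Kira Quinn -> Dario Baker -> Wes Eriksson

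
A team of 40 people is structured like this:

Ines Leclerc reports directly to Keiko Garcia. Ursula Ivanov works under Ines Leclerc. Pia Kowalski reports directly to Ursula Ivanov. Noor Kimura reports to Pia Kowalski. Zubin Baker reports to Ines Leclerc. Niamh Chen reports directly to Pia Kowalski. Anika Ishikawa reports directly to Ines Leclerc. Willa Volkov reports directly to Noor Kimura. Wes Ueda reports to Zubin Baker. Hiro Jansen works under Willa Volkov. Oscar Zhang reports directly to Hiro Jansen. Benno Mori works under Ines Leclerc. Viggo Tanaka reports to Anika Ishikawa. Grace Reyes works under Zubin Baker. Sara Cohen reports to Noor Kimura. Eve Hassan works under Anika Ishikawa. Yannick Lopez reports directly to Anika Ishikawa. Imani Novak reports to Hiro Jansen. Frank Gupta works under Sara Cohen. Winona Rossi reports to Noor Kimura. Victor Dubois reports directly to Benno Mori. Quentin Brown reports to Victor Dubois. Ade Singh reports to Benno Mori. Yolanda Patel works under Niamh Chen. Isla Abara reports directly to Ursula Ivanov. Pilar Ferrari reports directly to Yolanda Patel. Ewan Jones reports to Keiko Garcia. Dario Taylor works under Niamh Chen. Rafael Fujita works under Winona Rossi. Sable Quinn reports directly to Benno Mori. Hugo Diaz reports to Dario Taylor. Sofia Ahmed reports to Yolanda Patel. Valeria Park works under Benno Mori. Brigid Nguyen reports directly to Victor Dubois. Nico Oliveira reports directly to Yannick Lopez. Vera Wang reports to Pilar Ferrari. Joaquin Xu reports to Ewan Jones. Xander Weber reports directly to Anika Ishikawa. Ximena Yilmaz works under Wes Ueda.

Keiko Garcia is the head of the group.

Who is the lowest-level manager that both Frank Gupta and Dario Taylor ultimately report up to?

Frank Gupta's chain of managers is Sara Cohen, Noor Kimura, Pia Kowalski, Ursula Ivanov, Ines Leclerc, Keiko Garcia. Dario Taylor's chain of managers is Niamh Chen, Pia Kowalski, Ursula Ivanov, Ines Leclerc, Keiko Garcia. The first manager that appears in both chains is Pia Kowalski.

Pia Kowalski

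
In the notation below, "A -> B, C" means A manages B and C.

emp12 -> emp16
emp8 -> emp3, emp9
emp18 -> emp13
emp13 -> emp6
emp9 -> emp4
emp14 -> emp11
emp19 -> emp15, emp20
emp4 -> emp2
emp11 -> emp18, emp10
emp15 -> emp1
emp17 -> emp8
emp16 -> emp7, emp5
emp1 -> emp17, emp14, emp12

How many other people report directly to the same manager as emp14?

2

emp14 reports to emp1. emp1's other direct reports are emp17, emp12 — 2 peers.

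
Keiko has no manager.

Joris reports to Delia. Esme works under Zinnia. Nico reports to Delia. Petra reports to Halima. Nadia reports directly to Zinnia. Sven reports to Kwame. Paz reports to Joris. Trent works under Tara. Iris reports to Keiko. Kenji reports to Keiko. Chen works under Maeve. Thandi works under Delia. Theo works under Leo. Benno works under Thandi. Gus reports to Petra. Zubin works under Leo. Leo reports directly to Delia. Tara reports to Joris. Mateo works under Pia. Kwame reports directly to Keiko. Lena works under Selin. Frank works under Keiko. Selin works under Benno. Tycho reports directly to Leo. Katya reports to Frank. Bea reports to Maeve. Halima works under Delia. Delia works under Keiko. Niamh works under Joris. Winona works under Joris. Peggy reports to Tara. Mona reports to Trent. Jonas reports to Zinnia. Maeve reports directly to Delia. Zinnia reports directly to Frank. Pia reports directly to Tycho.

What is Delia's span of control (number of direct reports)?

Delia directly manages Thandi, Joris, Halima, Leo, Nico, Maeve. That is 6 direct reports.

6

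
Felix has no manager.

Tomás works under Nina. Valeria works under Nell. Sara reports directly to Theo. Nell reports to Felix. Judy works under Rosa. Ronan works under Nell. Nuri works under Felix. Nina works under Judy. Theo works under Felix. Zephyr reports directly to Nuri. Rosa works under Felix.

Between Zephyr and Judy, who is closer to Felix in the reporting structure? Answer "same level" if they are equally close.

same level

Both Zephyr and Judy are 2 levels below Felix.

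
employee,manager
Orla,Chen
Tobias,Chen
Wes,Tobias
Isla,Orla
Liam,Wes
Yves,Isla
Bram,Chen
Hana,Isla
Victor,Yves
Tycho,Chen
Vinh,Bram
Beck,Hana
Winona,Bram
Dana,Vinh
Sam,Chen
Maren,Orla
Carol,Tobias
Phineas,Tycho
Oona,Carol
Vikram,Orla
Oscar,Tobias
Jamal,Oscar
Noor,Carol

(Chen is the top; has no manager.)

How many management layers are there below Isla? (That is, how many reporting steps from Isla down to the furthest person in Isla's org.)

2

The longest chain under Isla runs Isla → Hana → Beck, which is 2 levels below Isla.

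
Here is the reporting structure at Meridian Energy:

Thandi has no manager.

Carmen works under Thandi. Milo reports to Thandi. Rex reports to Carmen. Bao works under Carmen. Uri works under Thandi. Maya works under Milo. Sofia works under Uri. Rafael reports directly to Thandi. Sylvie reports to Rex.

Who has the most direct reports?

Direct-report counts: Thandi has 4; Uri has 1; Milo has 1; Carmen has 2; Rex has 1. The largest is 4, held by Thandi.

Thandi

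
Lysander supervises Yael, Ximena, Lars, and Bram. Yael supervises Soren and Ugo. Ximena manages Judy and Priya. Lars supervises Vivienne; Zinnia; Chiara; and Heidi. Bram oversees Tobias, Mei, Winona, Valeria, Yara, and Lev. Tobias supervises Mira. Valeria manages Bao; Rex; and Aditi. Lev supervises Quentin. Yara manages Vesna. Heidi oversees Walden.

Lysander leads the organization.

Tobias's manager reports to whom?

Lysander

Tobias reports to Bram, and Bram reports to Lysander. So Tobias's skip-level manager is Lysander.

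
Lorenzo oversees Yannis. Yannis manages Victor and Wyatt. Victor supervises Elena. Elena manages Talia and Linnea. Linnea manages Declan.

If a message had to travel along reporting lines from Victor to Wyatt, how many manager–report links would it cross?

Victor is 1 level below Yannis, and Wyatt is 1 level below Yannis (their lowest common manager). The shortest path runs up from Victor to Yannis and back down to Wyatt: 1 + 1 = 2 links.

2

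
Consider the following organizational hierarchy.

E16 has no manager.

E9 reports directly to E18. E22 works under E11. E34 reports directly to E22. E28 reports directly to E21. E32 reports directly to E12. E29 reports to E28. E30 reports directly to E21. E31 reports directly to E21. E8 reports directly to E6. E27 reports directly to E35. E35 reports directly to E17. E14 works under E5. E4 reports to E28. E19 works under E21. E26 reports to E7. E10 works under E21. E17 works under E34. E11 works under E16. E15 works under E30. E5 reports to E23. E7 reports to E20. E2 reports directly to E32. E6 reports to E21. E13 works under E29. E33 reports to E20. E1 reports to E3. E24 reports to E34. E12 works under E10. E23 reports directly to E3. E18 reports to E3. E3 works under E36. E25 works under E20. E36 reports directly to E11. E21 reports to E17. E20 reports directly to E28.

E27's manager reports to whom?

E17

E27 reports to E35, and E35 reports to E17. So E27's skip-level manager is E17.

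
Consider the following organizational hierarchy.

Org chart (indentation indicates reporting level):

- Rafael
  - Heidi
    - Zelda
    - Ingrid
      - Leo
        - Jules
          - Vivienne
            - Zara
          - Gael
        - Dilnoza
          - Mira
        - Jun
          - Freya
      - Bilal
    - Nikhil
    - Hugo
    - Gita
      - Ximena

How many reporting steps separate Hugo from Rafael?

2

Chain from Hugo up to Rafael: Hugo → Heidi → Rafael. That is 2 steps up, so Hugo is 2 levels below Rafael.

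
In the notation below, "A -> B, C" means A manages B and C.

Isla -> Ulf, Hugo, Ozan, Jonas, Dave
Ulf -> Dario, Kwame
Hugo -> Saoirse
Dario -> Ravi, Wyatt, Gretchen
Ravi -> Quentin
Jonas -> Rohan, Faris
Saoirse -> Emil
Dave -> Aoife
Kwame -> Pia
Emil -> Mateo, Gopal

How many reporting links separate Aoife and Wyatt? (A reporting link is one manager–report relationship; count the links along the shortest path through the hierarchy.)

5

Aoife is 2 levels below Isla, and Wyatt is 3 levels below Isla (their lowest common manager). The shortest path runs up from Aoife to Isla and back down to Wyatt: 2 + 3 = 5 links.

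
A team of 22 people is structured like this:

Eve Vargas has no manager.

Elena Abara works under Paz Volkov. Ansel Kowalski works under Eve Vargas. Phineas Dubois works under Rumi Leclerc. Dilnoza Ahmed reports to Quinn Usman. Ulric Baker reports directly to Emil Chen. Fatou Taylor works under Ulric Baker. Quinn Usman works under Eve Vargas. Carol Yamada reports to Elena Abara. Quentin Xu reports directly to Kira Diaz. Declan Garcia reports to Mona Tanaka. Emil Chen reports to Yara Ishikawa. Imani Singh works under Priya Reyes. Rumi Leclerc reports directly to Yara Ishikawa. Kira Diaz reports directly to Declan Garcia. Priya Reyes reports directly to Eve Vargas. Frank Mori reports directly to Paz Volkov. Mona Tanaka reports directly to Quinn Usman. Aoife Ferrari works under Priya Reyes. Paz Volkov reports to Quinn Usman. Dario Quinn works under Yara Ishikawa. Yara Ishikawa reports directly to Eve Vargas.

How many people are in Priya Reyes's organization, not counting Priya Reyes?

2

Priya Reyes directly manages Imani Singh, Aoife Ferrari. Imani Singh has no reports. Aoife Ferrari has no reports. So Priya Reyes's organization is 2 direct reports plus everyone under them: 1 + 1 = 2.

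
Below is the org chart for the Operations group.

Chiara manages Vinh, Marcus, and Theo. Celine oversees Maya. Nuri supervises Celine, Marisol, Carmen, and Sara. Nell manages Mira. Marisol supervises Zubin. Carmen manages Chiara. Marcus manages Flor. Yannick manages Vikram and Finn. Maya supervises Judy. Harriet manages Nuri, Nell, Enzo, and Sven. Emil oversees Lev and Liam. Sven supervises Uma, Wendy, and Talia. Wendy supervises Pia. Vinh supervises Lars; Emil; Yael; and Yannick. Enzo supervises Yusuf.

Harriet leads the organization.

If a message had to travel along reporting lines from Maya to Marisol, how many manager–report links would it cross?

Maya is 2 levels below Nuri, and Marisol is 1 level below Nuri (their lowest common manager). The shortest path runs up from Maya to Nuri and back down to Marisol: 2 + 1 = 3 links.

3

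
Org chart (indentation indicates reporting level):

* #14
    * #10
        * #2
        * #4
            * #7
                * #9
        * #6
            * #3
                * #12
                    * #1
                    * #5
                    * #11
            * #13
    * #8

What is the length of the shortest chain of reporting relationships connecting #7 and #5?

#7 is 2 levels below #10, and #5 is 4 levels below #10 (their lowest common manager). The shortest path runs up from #7 to #10 and back down to #5: 2 + 4 = 6 links.

6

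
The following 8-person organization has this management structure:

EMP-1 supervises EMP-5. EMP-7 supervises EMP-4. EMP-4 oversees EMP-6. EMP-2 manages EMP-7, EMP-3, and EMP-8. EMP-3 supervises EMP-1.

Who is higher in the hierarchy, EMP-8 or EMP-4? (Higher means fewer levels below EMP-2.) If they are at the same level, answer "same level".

EMP-8 is 1 level below EMP-2; EMP-4 is 2. EMP-8 is higher.

EMP-8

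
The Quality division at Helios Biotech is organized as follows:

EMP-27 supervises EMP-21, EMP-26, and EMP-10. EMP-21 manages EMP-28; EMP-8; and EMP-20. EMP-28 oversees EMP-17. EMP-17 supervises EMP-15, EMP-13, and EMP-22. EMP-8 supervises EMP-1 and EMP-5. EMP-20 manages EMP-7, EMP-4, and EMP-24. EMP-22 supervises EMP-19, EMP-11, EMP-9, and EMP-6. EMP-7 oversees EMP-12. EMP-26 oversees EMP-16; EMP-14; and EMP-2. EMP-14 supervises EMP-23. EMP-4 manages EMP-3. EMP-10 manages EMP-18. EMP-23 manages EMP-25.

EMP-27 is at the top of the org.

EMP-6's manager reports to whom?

EMP-6 reports to EMP-22, and EMP-22 reports to EMP-17. So EMP-6's skip-level manager is EMP-17.

EMP-17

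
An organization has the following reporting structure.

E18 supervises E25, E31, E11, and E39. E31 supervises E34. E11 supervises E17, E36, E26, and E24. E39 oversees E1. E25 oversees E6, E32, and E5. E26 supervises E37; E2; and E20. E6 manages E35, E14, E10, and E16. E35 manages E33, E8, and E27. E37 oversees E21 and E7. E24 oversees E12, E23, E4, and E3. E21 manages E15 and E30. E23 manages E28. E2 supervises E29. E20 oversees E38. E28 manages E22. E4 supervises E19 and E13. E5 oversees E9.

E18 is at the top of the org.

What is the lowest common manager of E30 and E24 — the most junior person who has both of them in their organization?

E11

E30's chain of managers is E21, E37, E26, E11, E18. E24's chain of managers is E11, E18. The first manager that appears in both chains is E11.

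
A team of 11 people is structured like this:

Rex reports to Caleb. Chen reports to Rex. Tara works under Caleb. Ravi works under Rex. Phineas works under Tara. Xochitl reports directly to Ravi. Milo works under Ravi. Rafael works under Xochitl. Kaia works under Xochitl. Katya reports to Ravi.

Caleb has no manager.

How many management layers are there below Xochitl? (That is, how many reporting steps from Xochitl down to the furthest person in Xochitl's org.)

The longest chain under Xochitl runs Xochitl → Kaia, which is 1 level below Xochitl.

1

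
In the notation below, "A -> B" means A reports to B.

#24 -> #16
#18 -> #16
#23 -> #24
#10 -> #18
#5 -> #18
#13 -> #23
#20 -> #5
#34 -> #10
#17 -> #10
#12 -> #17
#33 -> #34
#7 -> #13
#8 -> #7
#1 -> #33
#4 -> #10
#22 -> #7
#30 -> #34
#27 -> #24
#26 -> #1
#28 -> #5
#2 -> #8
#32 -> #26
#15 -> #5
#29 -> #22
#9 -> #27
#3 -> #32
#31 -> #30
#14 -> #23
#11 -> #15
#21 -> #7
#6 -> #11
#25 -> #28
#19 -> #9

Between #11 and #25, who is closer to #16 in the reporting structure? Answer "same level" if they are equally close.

same level

Both #11 and #25 are 4 levels below #16.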